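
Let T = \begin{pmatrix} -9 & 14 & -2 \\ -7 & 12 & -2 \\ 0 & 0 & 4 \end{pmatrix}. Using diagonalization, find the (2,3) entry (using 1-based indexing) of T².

-18

Characteristic polynomial: r^3 - 7r^2 + 2r + 40 = (r - 5)(r - 4)(r + 2), so the eigenvalues are -2, 4, 5.
r=5: eigenvector (1, 1, 0).
r=-2: eigenvector (-2, -1, 0).
r=4: eigenvector (2, 2, 1).
P = [[1, -2, 2], [1, -1, 2], [0, 0, 1]], D = diag(5, -2, 4), P⁻¹ = [[-1, 2, -2], [-1, 1, 0], [0, 0, 1]].
T² = P·diag(25, 4, 16)·P⁻¹ = [[-17, 42, -18], [-21, 46, -18], [0, 0, 16]].
The requested entry is -18.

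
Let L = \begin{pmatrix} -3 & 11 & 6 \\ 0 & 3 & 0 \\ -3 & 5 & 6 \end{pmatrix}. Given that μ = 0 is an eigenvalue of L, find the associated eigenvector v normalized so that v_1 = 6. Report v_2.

0

L = [[-3, 11, 6], [0, 3, 0], [-3, 5, 6]].
Solving (L)v = 0 gives the eigenspace spanned by (6, 0, 3).
With v_1 = 6, v = (6, 0, 3), so v_2 = 0.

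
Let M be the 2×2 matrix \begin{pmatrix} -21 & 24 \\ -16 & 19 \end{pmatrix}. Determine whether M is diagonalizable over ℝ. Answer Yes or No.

Characteristic polynomial: p(s) = s^2 + 2s - 15 = (s - 3)(s + 5).
All 2 eigenvalues are distinct, so M is diagonalizable.

Yes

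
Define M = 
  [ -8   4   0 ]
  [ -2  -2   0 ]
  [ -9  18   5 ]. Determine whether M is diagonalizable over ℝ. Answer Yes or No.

Yes

Characteristic polynomial: p(r) = r^3 + 5r^2 - 26r - 120 = (r - 5)(r + 4)(r + 6).
All 3 eigenvalues are distinct, so M is diagonalizable.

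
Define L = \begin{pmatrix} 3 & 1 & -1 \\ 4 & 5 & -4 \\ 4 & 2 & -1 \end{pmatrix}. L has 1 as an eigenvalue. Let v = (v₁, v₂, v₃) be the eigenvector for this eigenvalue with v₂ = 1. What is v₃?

1

L − 1I = [[2, 1, -1], [4, 4, -4], [4, 2, -2]].
Solving (L − 1I)v = 0 gives the eigenspace spanned by (0, 1, 1).
With v₂ = 1, v = (0, 1, 1), so v₃ = 1.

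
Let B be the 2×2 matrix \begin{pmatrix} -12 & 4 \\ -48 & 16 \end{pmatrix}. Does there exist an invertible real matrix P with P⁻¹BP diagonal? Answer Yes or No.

Characteristic polynomial: p(t) = t^2 - 4t = t(t - 4).
All 2 eigenvalues are distinct, so B is diagonalizable.

Yes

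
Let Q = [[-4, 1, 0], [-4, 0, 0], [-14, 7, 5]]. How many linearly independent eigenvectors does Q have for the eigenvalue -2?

Q + 2I = [[-2, 1, 0], [-4, 2, 0], [-14, 7, 7]].
This matrix has rank 2, so its null space has dimension 3 − 2 = 1.

1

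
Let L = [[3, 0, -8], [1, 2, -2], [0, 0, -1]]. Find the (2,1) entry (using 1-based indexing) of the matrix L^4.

65

Characteristic polynomial: r^3 - 4r^2 + r + 6 = (r - 3)(r - 2)(r + 1), so the eigenvalues are -1, 2, 3.
r=3: eigenvector (1, 1, 0).
r=-1: eigenvector (2, 0, 1).
r=2: eigenvector (0, 1, 0).
P = [[1, 2, 0], [1, 0, 1], [0, 1, 0]], D = diag(3, -1, 2), P⁻¹ = [[1, 0, -2], [0, 0, 1], [-1, 1, 2]].
L⁴ = P·diag(81, 1, 16)·P⁻¹ = [[81, 0, -160], [65, 16, -130], [0, 0, 1]].
The requested entry is 65.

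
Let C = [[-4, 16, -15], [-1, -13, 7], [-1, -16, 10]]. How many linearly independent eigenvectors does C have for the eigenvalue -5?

C + 5I = [[1, 16, -15], [-1, -8, 7], [-1, -16, 15]].
This matrix has rank 2, so its null space has dimension 3 − 2 = 1.

1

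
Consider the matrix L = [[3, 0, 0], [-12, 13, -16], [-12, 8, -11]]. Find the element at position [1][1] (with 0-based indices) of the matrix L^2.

41

Characteristic polynomial: s^3 - 5s^2 - 9s + 45 = (s - 5)(s - 3)(s + 3), so the eigenvalues are -3, 3, 5.
s=-3: eigenvector (0, 1, 1).
s=3: eigenvector (1, -2, -2).
s=5: eigenvector (0, -2, -1).
P = [[0, 1, 0], [1, -2, -2], [1, -2, -1]], D = diag(-3, 3, 5), P⁻¹ = [[2, -1, 2], [1, 0, 0], [0, -1, 1]].
L² = P·diag(9, 9, 25)·P⁻¹ = [[9, 0, 0], [0, 41, -32], [0, 16, -7]].
The requested entry is 41.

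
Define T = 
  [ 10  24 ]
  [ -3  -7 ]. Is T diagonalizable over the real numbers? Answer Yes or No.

Characteristic polynomial: p(λ) = λ^2 - 3λ + 2 = (λ - 2)(λ - 1).
All 2 eigenvalues are distinct, so T is diagonalizable.

Yes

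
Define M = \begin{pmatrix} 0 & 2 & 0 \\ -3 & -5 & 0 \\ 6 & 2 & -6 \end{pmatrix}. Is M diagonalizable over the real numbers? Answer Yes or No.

Yes

Characteristic polynomial: p(s) = s^3 + 11s^2 + 36s + 36 = (s + 2)(s + 3)(s + 6).
All 3 eigenvalues are distinct, so M is diagonalizable.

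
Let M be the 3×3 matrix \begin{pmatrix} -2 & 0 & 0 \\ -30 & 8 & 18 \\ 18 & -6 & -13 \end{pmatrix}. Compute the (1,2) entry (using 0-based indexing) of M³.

378

Characteristic polynomial: t^3 + 7t^2 + 14t + 8 = (t + 1)(t + 2)(t + 4), so the eigenvalues are -4, -2, -1.
t=-2: eigenvector (1, 3, 0).
t=-4: eigenvector (0, -3, 2).
t=-1: eigenvector (0, -2, 1).
P = [[1, 0, 0], [3, -3, -2], [0, 2, 1]], D = diag(-2, -4, -1), P⁻¹ = [[1, 0, 0], [-3, 1, 2], [6, -2, -3]].
M³ = P·diag(-8, -64, -1)·P⁻¹ = [[-8, 0, 0], [-588, 188, 378], [378, -126, -253]].
The requested entry is 378.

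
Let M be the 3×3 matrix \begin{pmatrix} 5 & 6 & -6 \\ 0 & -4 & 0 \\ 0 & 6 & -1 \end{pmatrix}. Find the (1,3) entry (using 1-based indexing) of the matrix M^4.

-624

Characteristic polynomial: t^3 - 21t - 20 = (t - 5)(t + 1)(t + 4), so the eigenvalues are -4, -1, 5.
t=5: eigenvector (1, 0, 0).
t=-4: eigenvector (-2, 1, -2).
t=-1: eigenvector (1, 0, 1).
P = [[1, -2, 1], [0, 1, 0], [0, -2, 1]], D = diag(5, -4, -1), P⁻¹ = [[1, 0, -1], [0, 1, 0], [0, 2, 1]].
M⁴ = P·diag(625, 256, 1)·P⁻¹ = [[625, -510, -624], [0, 256, 0], [0, -510, 1]].
The requested entry is -624.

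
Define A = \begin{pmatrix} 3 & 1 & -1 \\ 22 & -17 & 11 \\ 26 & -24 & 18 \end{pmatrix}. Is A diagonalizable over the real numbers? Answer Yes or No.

Characteristic polynomial: p(λ) = λ^3 - 4λ^2 - 35λ + 150 = (λ - 5)^2(λ + 6).
λ = 5 has algebraic multiplicity 2; rank(A − 5I) = 2, so geometric multiplicity = 1.
Geometric multiplicity < algebraic multiplicity, so A is not diagonalizable.

No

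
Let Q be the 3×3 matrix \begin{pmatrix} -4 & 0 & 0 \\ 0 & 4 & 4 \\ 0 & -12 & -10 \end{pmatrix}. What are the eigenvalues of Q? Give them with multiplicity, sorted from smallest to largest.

Characteristic polynomial: p(s) = s^3 + 10s^2 + 32s + 32 = (s + 2)(s + 4)^2.
Roots (with multiplicity): -4, -4, -2.

-4, -4, -2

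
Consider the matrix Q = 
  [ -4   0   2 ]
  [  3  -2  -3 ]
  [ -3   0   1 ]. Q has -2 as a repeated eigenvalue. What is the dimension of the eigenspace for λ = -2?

Q + 2I = [[-2, 0, 2], [3, 0, -3], [-3, 0, 3]].
This matrix has rank 1, so its null space has dimension 3 − 1 = 2.

2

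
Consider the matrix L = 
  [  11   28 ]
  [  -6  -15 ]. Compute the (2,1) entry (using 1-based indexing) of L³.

Characteristic polynomial: s^2 + 4s + 3 = (s + 1)(s + 3), so the eigenvalues are -3, -1.
s=-1: eigenvector (7, -3).
s=-3: eigenvector (-2, 1).
P = [[7, -2], [-3, 1]], D = diag(-1, -3), P⁻¹ = [[1, 2], [3, 7]].
L³ = P·diag(-1, -27)·P⁻¹ = [[155, 364], [-78, -183]].
The requested entry is -78.

-78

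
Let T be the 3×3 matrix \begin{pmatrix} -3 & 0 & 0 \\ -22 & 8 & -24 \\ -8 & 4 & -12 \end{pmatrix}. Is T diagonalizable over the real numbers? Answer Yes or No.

Yes

Characteristic polynomial: p(r) = r^3 + 7r^2 + 12r = r(r + 3)(r + 4).
All 3 eigenvalues are distinct, so T is diagonalizable.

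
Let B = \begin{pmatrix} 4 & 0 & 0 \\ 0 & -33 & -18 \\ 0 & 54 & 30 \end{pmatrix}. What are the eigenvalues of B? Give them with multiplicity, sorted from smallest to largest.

Characteristic polynomial: p(r) = r^3 - r^2 - 30r + 72 = (r - 4)(r - 3)(r + 6).
Roots (with multiplicity): -6, 3, 4.

-6, 3, 4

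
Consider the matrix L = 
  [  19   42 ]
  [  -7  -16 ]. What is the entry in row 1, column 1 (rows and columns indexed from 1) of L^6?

46747

Characteristic polynomial: s^2 - 3s - 10 = (s - 5)(s + 2), so the eigenvalues are -2, 5.
s=5: eigenvector (-3, 1).
s=-2: eigenvector (-2, 1).
P = [[-3, -2], [1, 1]], D = diag(5, -2), P⁻¹ = [[-1, -2], [1, 3]].
L⁶ = P·diag(15625, 64)·P⁻¹ = [[46747, 93366], [-15561, -31058]].
The requested entry is 46747.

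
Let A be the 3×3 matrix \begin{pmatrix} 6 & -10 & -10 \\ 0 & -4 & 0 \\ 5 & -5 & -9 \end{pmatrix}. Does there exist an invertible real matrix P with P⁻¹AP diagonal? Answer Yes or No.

Characteristic polynomial: p(s) = s^3 + 7s^2 + 8s - 16 = (s - 1)(s + 4)^2.
s = -4 has algebraic multiplicity 2; rank(A + 4I) = 1, so geometric multiplicity = 2.
Every eigenvalue has geometric = algebraic multiplicity, so A is diagonalizable.

Yes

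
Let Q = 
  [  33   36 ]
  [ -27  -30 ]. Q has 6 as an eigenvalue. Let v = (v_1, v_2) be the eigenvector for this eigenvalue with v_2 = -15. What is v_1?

20

Q − 6I = [[27, 36], [-27, -36]].
Solving (Q − 6I)v = 0 gives the eigenspace spanned by (20, -15).
With v_2 = -15, v = (20, -15), so v_1 = 20.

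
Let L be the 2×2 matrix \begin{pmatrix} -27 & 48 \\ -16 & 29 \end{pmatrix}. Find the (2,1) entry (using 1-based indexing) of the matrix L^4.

Characteristic polynomial: s^2 - 2s - 15 = (s - 5)(s + 3), so the eigenvalues are -3, 5.
s=-3: eigenvector (2, 1).
s=5: eigenvector (-3, -2).
P = [[2, -3], [1, -2]], D = diag(-3, 5), P⁻¹ = [[2, -3], [1, -2]].
L⁴ = P·diag(81, 625)·P⁻¹ = [[-1551, 3264], [-1088, 2257]].
The requested entry is -1088.

-1088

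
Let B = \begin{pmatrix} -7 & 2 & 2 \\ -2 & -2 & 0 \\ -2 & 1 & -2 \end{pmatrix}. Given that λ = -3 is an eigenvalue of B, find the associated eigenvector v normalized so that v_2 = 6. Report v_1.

3

B + 3I = [[-4, 2, 2], [-2, 1, 0], [-2, 1, 1]].
Solving (B + 3I)v = 0 gives the eigenspace spanned by (3, 6, 0).
With v_2 = 6, v = (3, 6, 0), so v_1 = 3.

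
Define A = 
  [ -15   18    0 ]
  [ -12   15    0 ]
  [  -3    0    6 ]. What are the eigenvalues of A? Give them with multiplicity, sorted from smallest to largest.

-3, 3, 6

Characteristic polynomial: p(λ) = λ^3 - 6λ^2 - 9λ + 54 = (λ - 6)(λ - 3)(λ + 3).
Roots (with multiplicity): -3, 3, 6.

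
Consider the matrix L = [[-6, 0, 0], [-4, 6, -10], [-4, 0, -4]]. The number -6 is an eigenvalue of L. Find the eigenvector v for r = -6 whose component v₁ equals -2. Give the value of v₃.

L + 6I = [[0, 0, 0], [-4, 12, -10], [-4, 0, 2]].
Solving (L + 6I)v = 0 gives the eigenspace spanned by (-2, -4, -4).
With v₁ = -2, v = (-2, -4, -4), so v₃ = -4.

-4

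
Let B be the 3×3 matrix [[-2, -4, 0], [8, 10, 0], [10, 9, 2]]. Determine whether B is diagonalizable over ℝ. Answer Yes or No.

Characteristic polynomial: p(λ) = λ^3 - 10λ^2 + 28λ - 24 = (λ - 6)(λ - 2)^2.
λ = 2 has algebraic multiplicity 2; rank(B − 2I) = 2, so geometric multiplicity = 1.
Geometric multiplicity < algebraic multiplicity, so B is not diagonalizable.

No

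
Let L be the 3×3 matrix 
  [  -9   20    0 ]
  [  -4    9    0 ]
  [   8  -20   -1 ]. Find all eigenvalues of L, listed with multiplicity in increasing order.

Characteristic polynomial: p(λ) = λ^3 + λ^2 - λ - 1 = (λ - 1)(λ + 1)^2.
Roots (with multiplicity): -1, -1, 1.

-1, -1, 1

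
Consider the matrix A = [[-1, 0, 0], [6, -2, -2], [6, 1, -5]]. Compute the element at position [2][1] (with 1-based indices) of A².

Characteristic polynomial: t^3 + 8t^2 + 19t + 12 = (t + 1)(t + 3)(t + 4), so the eigenvalues are -4, -3, -1.
t=-1: eigenvector (1, 2, 2).
t=-4: eigenvector (0, 1, 1).
t=-3: eigenvector (0, -2, -1).
P = [[1, 0, 0], [2, 1, -2], [2, 1, -1]], D = diag(-1, -4, -3), P⁻¹ = [[1, 0, 0], [-2, -1, 2], [0, -1, 1]].
A² = P·diag(1, 16, 9)·P⁻¹ = [[1, 0, 0], [-30, 2, 14], [-30, -7, 23]].
The requested entry is -30.

-30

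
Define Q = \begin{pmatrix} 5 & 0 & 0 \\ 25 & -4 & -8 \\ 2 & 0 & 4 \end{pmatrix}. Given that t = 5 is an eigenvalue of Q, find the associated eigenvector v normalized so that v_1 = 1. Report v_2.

Q − 5I = [[0, 0, 0], [25, -9, -8], [2, 0, -1]].
Solving (Q − 5I)v = 0 gives the eigenspace spanned by (1, 1, 2).
With v_1 = 1, v = (1, 1, 2), so v_2 = 1.

1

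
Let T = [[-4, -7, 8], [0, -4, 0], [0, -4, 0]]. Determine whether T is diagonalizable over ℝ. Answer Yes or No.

Characteristic polynomial: p(s) = s^3 + 8s^2 + 16s = s(s + 4)^2.
s = -4 has algebraic multiplicity 2; rank(T + 4I) = 2, so geometric multiplicity = 1.
Geometric multiplicity < algebraic multiplicity, so T is not diagonalizable.

No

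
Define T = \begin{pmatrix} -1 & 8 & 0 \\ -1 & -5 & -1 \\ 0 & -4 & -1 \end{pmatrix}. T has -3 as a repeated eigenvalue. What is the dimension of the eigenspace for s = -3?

T + 3I = [[2, 8, 0], [-1, -2, -1], [0, -4, 2]].
This matrix has rank 2, so its null space has dimension 3 − 2 = 1.

1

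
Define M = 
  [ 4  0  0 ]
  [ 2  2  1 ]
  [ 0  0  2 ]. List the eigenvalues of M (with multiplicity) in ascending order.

Characteristic polynomial: p(λ) = λ^3 - 8λ^2 + 20λ - 16 = (λ - 4)(λ - 2)^2.
Roots (with multiplicity): 2, 2, 4.

2, 2, 4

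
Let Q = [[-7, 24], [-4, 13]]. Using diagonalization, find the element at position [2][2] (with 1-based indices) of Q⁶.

46873

Characteristic polynomial: μ^2 - 6μ + 5 = (μ - 5)(μ - 1), so the eigenvalues are 1, 5.
μ=5: eigenvector (2, 1).
μ=1: eigenvector (3, 1).
P = [[2, 3], [1, 1]], D = diag(5, 1), P⁻¹ = [[-1, 3], [1, -2]].
Q⁶ = P·diag(15625, 1)·P⁻¹ = [[-31247, 93744], [-15624, 46873]].
The requested entry is 46873.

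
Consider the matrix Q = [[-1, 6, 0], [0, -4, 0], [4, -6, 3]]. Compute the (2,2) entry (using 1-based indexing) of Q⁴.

Characteristic polynomial: t^3 + 2t^2 - 11t - 12 = (t - 3)(t + 1)(t + 4), so the eigenvalues are -4, -1, 3.
t=-1: eigenvector (1, 0, -1).
t=-4: eigenvector (-2, 1, 2).
t=3: eigenvector (0, 0, 1).
P = [[1, -2, 0], [0, 1, 0], [-1, 2, 1]], D = diag(-1, -4, 3), P⁻¹ = [[1, 2, 0], [0, 1, 0], [1, 0, 1]].
Q⁴ = P·diag(1, 256, 81)·P⁻¹ = [[1, -510, 0], [0, 256, 0], [80, 510, 81]].
The requested entry is 256.

256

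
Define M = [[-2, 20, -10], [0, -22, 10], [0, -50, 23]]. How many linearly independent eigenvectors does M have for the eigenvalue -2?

2

M + 2I = [[0, 20, -10], [0, -20, 10], [0, -50, 25]].
This matrix has rank 1, so its null space has dimension 3 − 1 = 2.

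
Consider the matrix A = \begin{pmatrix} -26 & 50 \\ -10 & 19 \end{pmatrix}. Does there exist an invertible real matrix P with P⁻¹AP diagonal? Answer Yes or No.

Yes

Characteristic polynomial: p(μ) = μ^2 + 7μ + 6 = (μ + 1)(μ + 6).
All 2 eigenvalues are distinct, so A is diagonalizable.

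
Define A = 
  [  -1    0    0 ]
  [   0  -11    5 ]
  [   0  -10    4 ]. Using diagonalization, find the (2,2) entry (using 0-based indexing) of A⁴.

Characteristic polynomial: t^3 + 8t^2 + 13t + 6 = (t + 1)^2(t + 6), so the eigenvalues are -6, -1, -1.
t=-1: eigenvector (-2, -1, -2).
t=-1: eigenvector (1, 0, 0).
t=-6: eigenvector (0, 1, 1).
P = [[-2, 1, 0], [-1, 0, 1], [-2, 0, 1]], D = diag(-1, -1, -6), P⁻¹ = [[0, 1, -1], [1, 2, -2], [0, 2, -1]].
A⁴ = P·diag(1, 1, 1296)·P⁻¹ = [[1, 0, 0], [0, 2591, -1295], [0, 2590, -1294]].
The requested entry is -1294.

-1294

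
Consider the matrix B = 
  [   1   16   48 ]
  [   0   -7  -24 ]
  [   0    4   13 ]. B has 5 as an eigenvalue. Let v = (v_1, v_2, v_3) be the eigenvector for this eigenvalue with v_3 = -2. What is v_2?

B − 5I = [[-4, 16, 48], [0, -12, -24], [0, 4, 8]].
Solving (B − 5I)v = 0 gives the eigenspace spanned by (-8, 4, -2).
With v_3 = -2, v = (-8, 4, -2), so v_2 = 4.

4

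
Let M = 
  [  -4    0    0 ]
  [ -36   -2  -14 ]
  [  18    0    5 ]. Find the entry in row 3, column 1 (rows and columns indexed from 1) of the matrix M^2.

18

Characteristic polynomial: λ^3 + λ^2 - 22λ - 40 = (λ - 5)(λ + 2)(λ + 4), so the eigenvalues are -4, -2, 5.
λ=-4: eigenvector (1, 4, -2).
λ=-2: eigenvector (0, 1, 0).
λ=5: eigenvector (0, -2, 1).
P = [[1, 0, 0], [4, 1, -2], [-2, 0, 1]], D = diag(-4, -2, 5), P⁻¹ = [[1, 0, 0], [0, 1, 2], [2, 0, 1]].
M² = P·diag(16, 4, 25)·P⁻¹ = [[16, 0, 0], [-36, 4, -42], [18, 0, 25]].
The requested entry is 18.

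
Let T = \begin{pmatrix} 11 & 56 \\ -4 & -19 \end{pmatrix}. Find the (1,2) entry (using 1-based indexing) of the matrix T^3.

Characteristic polynomial: μ^2 + 8μ + 15 = (μ + 3)(μ + 5), so the eigenvalues are -5, -3.
μ=-3: eigenvector (-4, 1).
μ=-5: eigenvector (-7, 2).
P = [[-4, -7], [1, 2]], D = diag(-3, -5), P⁻¹ = [[-2, -7], [1, 4]].
T³ = P·diag(-27, -125)·P⁻¹ = [[659, 2744], [-196, -811]].
The requested entry is 2744.

2744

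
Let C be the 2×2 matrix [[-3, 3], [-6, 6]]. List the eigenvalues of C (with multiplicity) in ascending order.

Characteristic polynomial: p(λ) = λ^2 - 3λ = λ(λ - 3).
Roots (with multiplicity): 0, 3.

0, 3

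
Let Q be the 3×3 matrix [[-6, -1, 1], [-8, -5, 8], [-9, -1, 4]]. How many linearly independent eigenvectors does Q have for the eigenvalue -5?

Q + 5I = [[-1, -1, 1], [-8, 0, 8], [-9, -1, 9]].
This matrix has rank 2, so its null space has dimension 3 − 2 = 1.

1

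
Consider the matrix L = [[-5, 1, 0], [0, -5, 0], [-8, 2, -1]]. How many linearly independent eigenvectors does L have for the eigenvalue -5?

L + 5I = [[0, 1, 0], [0, 0, 0], [-8, 2, 4]].
This matrix has rank 2, so its null space has dimension 3 − 2 = 1.

1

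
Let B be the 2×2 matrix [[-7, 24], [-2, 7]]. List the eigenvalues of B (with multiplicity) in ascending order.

-1, 1

Characteristic polynomial: p(t) = t^2 - 1 = (t - 1)(t + 1).
Roots (with multiplicity): -1, 1.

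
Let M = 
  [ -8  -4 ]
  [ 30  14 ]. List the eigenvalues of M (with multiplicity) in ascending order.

2, 4

Characteristic polynomial: p(s) = s^2 - 6s + 8 = (s - 4)(s - 2).
Roots (with multiplicity): 2, 4.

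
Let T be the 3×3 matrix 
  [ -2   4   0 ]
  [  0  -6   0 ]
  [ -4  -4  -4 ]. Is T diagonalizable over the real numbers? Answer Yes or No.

Yes

Characteristic polynomial: p(r) = r^3 + 12r^2 + 44r + 48 = (r + 2)(r + 4)(r + 6).
All 3 eigenvalues are distinct, so T is diagonalizable.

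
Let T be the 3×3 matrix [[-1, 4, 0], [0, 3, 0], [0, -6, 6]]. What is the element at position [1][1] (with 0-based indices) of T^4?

81

Characteristic polynomial: s^3 - 8s^2 + 9s + 18 = (s - 6)(s - 3)(s + 1), so the eigenvalues are -1, 3, 6.
s=-1: eigenvector (1, 0, 0).
s=3: eigenvector (1, 1, 2).
s=6: eigenvector (0, 0, 1).
P = [[1, 1, 0], [0, 1, 0], [0, 2, 1]], D = diag(-1, 3, 6), P⁻¹ = [[1, -1, 0], [0, 1, 0], [0, -2, 1]].
T⁴ = P·diag(1, 81, 1296)·P⁻¹ = [[1, 80, 0], [0, 81, 0], [0, -2430, 1296]].
The requested entry is 81.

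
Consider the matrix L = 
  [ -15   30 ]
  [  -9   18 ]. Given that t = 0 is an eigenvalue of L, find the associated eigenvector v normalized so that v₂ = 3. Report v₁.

6

L = [[-15, 30], [-9, 18]].
Solving (L)v = 0 gives the eigenspace spanned by (6, 3).
With v₂ = 3, v = (6, 3), so v₁ = 6.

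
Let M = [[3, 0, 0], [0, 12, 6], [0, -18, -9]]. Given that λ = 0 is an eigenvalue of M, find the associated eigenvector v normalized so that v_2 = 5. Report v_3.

M = [[3, 0, 0], [0, 12, 6], [0, -18, -9]].
Solving (M)v = 0 gives the eigenspace spanned by (0, 5, -10).
With v_2 = 5, v = (0, 5, -10), so v_3 = -10.

-10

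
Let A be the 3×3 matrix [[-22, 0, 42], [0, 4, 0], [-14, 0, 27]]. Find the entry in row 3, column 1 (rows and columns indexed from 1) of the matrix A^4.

Characteristic polynomial: λ^3 - 9λ^2 + 14λ + 24 = (λ - 6)(λ - 4)(λ + 1), so the eigenvalues are -1, 4, 6.
λ=6: eigenvector (-3, 0, -2).
λ=-1: eigenvector (2, 0, 1).
λ=4: eigenvector (0, 1, 0).
P = [[-3, 2, 0], [0, 0, 1], [-2, 1, 0]], D = diag(6, -1, 4), P⁻¹ = [[1, 0, -2], [2, 0, -3], [0, 1, 0]].
A⁴ = P·diag(1296, 1, 256)·P⁻¹ = [[-3884, 0, 7770], [0, 256, 0], [-2590, 0, 5181]].
The requested entry is -2590.

-2590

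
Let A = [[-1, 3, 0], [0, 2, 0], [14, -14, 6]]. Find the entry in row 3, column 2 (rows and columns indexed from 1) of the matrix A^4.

Characteristic polynomial: s^3 - 7s^2 + 4s + 12 = (s - 6)(s - 2)(s + 1), so the eigenvalues are -1, 2, 6.
s=-1: eigenvector (1, 0, -2).
s=2: eigenvector (1, 1, 0).
s=6: eigenvector (0, 0, 1).
P = [[1, 1, 0], [0, 1, 0], [-2, 0, 1]], D = diag(-1, 2, 6), P⁻¹ = [[1, -1, 0], [0, 1, 0], [2, -2, 1]].
A⁴ = P·diag(1, 16, 1296)·P⁻¹ = [[1, 15, 0], [0, 16, 0], [2590, -2590, 1296]].
The requested entry is -2590.

-2590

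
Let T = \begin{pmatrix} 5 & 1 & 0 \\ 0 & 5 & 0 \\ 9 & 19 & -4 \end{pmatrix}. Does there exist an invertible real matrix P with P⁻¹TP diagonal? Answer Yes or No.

No

Characteristic polynomial: p(λ) = λ^3 - 6λ^2 - 15λ + 100 = (λ - 5)^2(λ + 4).
λ = 5 has algebraic multiplicity 2; rank(T − 5I) = 2, so geometric multiplicity = 1.
Geometric multiplicity < algebraic multiplicity, so T is not diagonalizable.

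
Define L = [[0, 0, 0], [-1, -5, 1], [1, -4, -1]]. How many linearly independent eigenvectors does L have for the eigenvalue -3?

1

L + 3I = [[3, 0, 0], [-1, -2, 1], [1, -4, 2]].
This matrix has rank 2, so its null space has dimension 3 − 2 = 1.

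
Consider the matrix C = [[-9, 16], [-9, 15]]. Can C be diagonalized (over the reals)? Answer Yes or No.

Characteristic polynomial: p(r) = r^2 - 6r + 9 = (r - 3)^2.
r = 3 has algebraic multiplicity 2; rank(C − 3I) = 1, so geometric multiplicity = 1.
Geometric multiplicity < algebraic multiplicity, so C is not diagonalizable.

No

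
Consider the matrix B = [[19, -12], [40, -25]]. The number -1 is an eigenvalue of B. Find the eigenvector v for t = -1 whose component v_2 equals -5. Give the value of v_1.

B + 1I = [[20, -12], [40, -24]].
Solving (B + 1I)v = 0 gives the eigenspace spanned by (-3, -5).
With v_2 = -5, v = (-3, -5), so v_1 = -3.

-3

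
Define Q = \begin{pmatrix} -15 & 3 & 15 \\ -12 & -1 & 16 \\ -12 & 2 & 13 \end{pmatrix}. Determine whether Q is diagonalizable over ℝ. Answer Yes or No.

Characteristic polynomial: p(μ) = μ^3 + 3μ^2 - 9μ - 27 = (μ - 3)(μ + 3)^2.
μ = -3 has algebraic multiplicity 2; rank(Q + 3I) = 2, so geometric multiplicity = 1.
Geometric multiplicity < algebraic multiplicity, so Q is not diagonalizable.

No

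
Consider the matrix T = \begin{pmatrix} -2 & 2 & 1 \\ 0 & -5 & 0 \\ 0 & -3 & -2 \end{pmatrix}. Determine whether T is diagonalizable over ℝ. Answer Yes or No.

Characteristic polynomial: p(s) = s^3 + 9s^2 + 24s + 20 = (s + 2)^2(s + 5).
s = -2 has algebraic multiplicity 2; rank(T + 2I) = 2, so geometric multiplicity = 1.
Geometric multiplicity < algebraic multiplicity, so T is not diagonalizable.

No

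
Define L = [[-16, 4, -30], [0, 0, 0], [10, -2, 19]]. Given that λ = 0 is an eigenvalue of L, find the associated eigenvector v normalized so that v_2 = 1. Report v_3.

-2

L = [[-16, 4, -30], [0, 0, 0], [10, -2, 19]].
Solving (L)v = 0 gives the eigenspace spanned by (4, 1, -2).
With v_2 = 1, v = (4, 1, -2), so v_3 = -2.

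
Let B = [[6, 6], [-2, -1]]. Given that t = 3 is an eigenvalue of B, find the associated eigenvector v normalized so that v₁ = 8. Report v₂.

B − 3I = [[3, 6], [-2, -4]].
Solving (B − 3I)v = 0 gives the eigenspace spanned by (8, -4).
With v₁ = 8, v = (8, -4), so v₂ = -4.

-4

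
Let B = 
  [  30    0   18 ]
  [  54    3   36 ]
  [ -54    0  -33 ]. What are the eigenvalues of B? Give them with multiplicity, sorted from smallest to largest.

Characteristic polynomial: p(s) = s^3 - 27s + 54 = (s - 3)^2(s + 6).
Roots (with multiplicity): -6, 3, 3.

-6, 3, 3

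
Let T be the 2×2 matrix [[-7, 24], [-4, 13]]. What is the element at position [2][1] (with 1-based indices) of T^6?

Characteristic polynomial: s^2 - 6s + 5 = (s - 5)(s - 1), so the eigenvalues are 1, 5.
s=5: eigenvector (2, 1).
s=1: eigenvector (3, 1).
P = [[2, 3], [1, 1]], D = diag(5, 1), P⁻¹ = [[-1, 3], [1, -2]].
T⁶ = P·diag(15625, 1)·P⁻¹ = [[-31247, 93744], [-15624, 46873]].
The requested entry is -15624.

-15624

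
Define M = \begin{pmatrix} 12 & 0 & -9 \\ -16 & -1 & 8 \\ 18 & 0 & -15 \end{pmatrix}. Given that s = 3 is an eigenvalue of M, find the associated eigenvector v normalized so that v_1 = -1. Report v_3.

-1

M − 3I = [[9, 0, -9], [-16, -4, 8], [18, 0, -18]].
Solving (M − 3I)v = 0 gives the eigenspace spanned by (-1, 2, -1).
With v_1 = -1, v = (-1, 2, -1), so v_3 = -1.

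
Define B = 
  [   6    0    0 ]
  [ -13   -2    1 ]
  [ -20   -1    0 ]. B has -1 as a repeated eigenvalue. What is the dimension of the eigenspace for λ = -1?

B + 1I = [[7, 0, 0], [-13, -1, 1], [-20, -1, 1]].
This matrix has rank 2, so its null space has dimension 3 − 2 = 1.

1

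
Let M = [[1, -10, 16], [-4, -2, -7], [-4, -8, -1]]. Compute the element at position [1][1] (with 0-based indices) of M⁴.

3472

Characteristic polynomial: s^3 + 2s^2 - 33s - 90 = (s - 6)(s + 3)(s + 5), so the eigenvalues are -5, -3, 6.
s=-3: eigenvector (3, -2, -2).
s=6: eigenvector (-2, 1, 0).
s=-5: eigenvector (-1, 1, 1).
P = [[3, -2, -1], [-2, 1, 1], [-2, 0, 1]], D = diag(-3, 6, -5), P⁻¹ = [[1, 2, -1], [0, 1, -1], [2, 4, -1]].
M⁴ = P·diag(81, 1296, 625)·P⁻¹ = [[-1007, -4606, 2974], [1088, 3472, -1759], [1088, 2176, -463]].
The requested entry is 3472.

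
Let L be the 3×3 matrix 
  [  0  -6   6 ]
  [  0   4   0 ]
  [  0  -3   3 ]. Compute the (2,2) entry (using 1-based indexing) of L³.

Characteristic polynomial: μ^3 - 7μ^2 + 12μ = μ(μ - 4)(μ - 3), so the eigenvalues are 0, 3, 4.
μ=4: eigenvector (-6, 1, -3).
μ=0: eigenvector (1, 0, 0).
μ=3: eigenvector (2, 0, 1).
P = [[-6, 1, 2], [1, 0, 0], [-3, 0, 1]], D = diag(4, 0, 3), P⁻¹ = [[0, 1, 0], [1, 0, -2], [0, 3, 1]].
L³ = P·diag(64, 0, 27)·P⁻¹ = [[0, -222, 54], [0, 64, 0], [0, -111, 27]].
The requested entry is 64.

64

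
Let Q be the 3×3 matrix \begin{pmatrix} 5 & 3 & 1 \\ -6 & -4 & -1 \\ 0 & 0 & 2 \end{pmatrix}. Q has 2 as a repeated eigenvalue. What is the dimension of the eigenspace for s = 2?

Q − 2I = [[3, 3, 1], [-6, -6, -1], [0, 0, 0]].
This matrix has rank 2, so its null space has dimension 3 − 2 = 1.

1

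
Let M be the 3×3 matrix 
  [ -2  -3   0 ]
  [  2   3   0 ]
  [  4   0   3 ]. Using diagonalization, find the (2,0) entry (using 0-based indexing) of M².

Characteristic polynomial: t^3 - 4t^2 + 3t = t(t - 3)(t - 1), so the eigenvalues are 0, 1, 3.
t=0: eigenvector (3, -2, -4).
t=3: eigenvector (0, 0, 1).
t=1: eigenvector (-1, 1, 2).
P = [[3, 0, -1], [-2, 0, 1], [-4, 1, 2]], D = diag(0, 3, 1), P⁻¹ = [[1, 1, 0], [0, -2, 1], [2, 3, 0]].
M² = P·diag(0, 9, 1)·P⁻¹ = [[-2, -3, 0], [2, 3, 0], [4, -12, 9]].
The requested entry is 4.

4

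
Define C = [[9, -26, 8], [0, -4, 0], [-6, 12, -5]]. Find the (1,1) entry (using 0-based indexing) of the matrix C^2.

Characteristic polynomial: μ^3 - 13μ + 12 = (μ - 3)(μ - 1)(μ + 4), so the eigenvalues are -4, 1, 3.
μ=-4: eigenvector (2, 1, 0).
μ=3: eigenvector (4, 0, -3).
μ=1: eigenvector (-1, 0, 1).
P = [[2, 4, -1], [1, 0, 0], [0, -3, 1]], D = diag(-4, 3, 1), P⁻¹ = [[0, 1, 0], [1, -2, 1], [3, -6, 4]].
C² = P·diag(16, 9, 1)·P⁻¹ = [[33, -34, 32], [0, 16, 0], [-24, 48, -23]].
The requested entry is 16.

16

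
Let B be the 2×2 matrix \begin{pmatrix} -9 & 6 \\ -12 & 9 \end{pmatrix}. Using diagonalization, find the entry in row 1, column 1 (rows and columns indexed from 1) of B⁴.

81

Characteristic polynomial: λ^2 - 9 = (λ - 3)(λ + 3), so the eigenvalues are -3, 3.
λ=-3: eigenvector (1, 1).
λ=3: eigenvector (1, 2).
P = [[1, 1], [1, 2]], D = diag(-3, 3), P⁻¹ = [[2, -1], [-1, 1]].
B⁴ = P·diag(81, 81)·P⁻¹ = [[81, 0], [0, 81]].
The requested entry is 81.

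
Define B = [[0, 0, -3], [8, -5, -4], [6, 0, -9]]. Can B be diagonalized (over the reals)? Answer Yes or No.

Yes

Characteristic polynomial: p(s) = s^3 + 14s^2 + 63s + 90 = (s + 3)(s + 5)(s + 6).
All 3 eigenvalues are distinct, so B is diagonalizable.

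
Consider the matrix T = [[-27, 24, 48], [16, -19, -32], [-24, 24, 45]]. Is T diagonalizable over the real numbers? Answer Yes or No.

Yes

Characteristic polynomial: p(s) = s^3 + s^2 - 21s - 45 = (s - 5)(s + 3)^2.
s = -3 has algebraic multiplicity 2; rank(T + 3I) = 1, so geometric multiplicity = 2.
Every eigenvalue has geometric = algebraic multiplicity, so T is diagonalizable.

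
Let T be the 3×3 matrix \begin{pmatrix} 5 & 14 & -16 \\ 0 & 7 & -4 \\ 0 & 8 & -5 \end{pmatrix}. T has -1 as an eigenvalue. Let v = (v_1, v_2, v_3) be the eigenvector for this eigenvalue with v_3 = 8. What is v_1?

12

T + 1I = [[6, 14, -16], [0, 8, -4], [0, 8, -4]].
Solving (T + 1I)v = 0 gives the eigenspace spanned by (12, 4, 8).
With v_3 = 8, v = (12, 4, 8), so v_1 = 12.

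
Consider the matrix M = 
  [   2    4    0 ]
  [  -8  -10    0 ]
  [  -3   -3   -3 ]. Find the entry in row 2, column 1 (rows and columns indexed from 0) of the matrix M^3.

-189

Characteristic polynomial: μ^3 + 11μ^2 + 36μ + 36 = (μ + 2)(μ + 3)(μ + 6), so the eigenvalues are -6, -3, -2.
μ=-2: eigenvector (1, -1, 0).
μ=-6: eigenvector (-1, 2, 1).
μ=-3: eigenvector (0, 0, 1).
P = [[1, -1, 0], [-1, 2, 0], [0, 1, 1]], D = diag(-2, -6, -3), P⁻¹ = [[2, 1, 0], [1, 1, 0], [-1, -1, 1]].
M³ = P·diag(-8, -216, -27)·P⁻¹ = [[200, 208, 0], [-416, -424, 0], [-189, -189, -27]].
The requested entry is -189.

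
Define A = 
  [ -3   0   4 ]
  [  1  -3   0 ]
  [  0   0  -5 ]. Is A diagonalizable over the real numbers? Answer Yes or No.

No

Characteristic polynomial: p(t) = t^3 + 11t^2 + 39t + 45 = (t + 3)^2(t + 5).
t = -3 has algebraic multiplicity 2; rank(A + 3I) = 2, so geometric multiplicity = 1.
Geometric multiplicity < algebraic multiplicity, so A is not diagonalizable.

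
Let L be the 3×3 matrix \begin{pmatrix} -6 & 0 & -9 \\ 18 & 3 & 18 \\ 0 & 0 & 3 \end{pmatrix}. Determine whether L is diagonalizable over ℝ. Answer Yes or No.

Characteristic polynomial: p(μ) = μ^3 - 27μ + 54 = (μ - 3)^2(μ + 6).
μ = 3 has algebraic multiplicity 2; rank(L − 3I) = 1, so geometric multiplicity = 2.
Every eigenvalue has geometric = algebraic multiplicity, so L is diagonalizable.

Yes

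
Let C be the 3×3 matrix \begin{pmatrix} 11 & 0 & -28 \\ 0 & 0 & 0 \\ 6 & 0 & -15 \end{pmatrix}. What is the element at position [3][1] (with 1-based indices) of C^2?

Characteristic polynomial: λ^3 + 4λ^2 + 3λ = λ(λ + 1)(λ + 3), so the eigenvalues are -3, -1, 0.
λ=0: eigenvector (0, 1, 0).
λ=-1: eigenvector (7, 0, 3).
λ=-3: eigenvector (2, 0, 1).
P = [[0, 7, 2], [1, 0, 0], [0, 3, 1]], D = diag(0, -1, -3), P⁻¹ = [[0, 1, 0], [1, 0, -2], [-3, 0, 7]].
C² = P·diag(0, 1, 9)·P⁻¹ = [[-47, 0, 112], [0, 0, 0], [-24, 0, 57]].
The requested entry is -24.

-24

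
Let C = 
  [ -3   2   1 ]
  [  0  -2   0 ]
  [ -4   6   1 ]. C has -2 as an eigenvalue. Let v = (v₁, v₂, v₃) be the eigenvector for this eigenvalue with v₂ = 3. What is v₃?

C + 2I = [[-1, 2, 1], [0, 0, 0], [-4, 6, 3]].
Solving (C + 2I)v = 0 gives the eigenspace spanned by (0, 3, -6).
With v₂ = 3, v = (0, 3, -6), so v₃ = -6.

-6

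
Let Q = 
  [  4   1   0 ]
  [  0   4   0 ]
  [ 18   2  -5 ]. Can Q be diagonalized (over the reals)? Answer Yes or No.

No

Characteristic polynomial: p(s) = s^3 - 3s^2 - 24s + 80 = (s - 4)^2(s + 5).
s = 4 has algebraic multiplicity 2; rank(Q − 4I) = 2, so geometric multiplicity = 1.
Geometric multiplicity < algebraic multiplicity, so Q is not diagonalizable.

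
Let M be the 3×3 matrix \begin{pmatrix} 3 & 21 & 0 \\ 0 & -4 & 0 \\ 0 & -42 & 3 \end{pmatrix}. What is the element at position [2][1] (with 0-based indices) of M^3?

Characteristic polynomial: μ^3 - 2μ^2 - 15μ + 36 = (μ - 3)^2(μ + 4), so the eigenvalues are -4, 3, 3.
μ=3: eigenvector (1, 0, -2).
μ=-4: eigenvector (-3, 1, 6).
μ=3: eigenvector (1, 0, -1).
P = [[1, -3, 1], [0, 1, 0], [-2, 6, -1]], D = diag(3, -4, 3), P⁻¹ = [[-1, 3, -1], [0, 1, 0], [2, 0, 1]].
M³ = P·diag(27, -64, 27)·P⁻¹ = [[27, 273, 0], [0, -64, 0], [0, -546, 27]].
The requested entry is -546.

-546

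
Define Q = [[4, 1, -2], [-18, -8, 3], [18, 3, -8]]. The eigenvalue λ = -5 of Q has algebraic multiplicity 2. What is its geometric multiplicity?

1

Q + 5I = [[9, 1, -2], [-18, -3, 3], [18, 3, -3]].
This matrix has rank 2, so its null space has dimension 3 − 2 = 1.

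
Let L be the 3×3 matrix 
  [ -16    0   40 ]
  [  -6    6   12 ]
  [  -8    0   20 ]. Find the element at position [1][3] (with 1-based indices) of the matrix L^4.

2560

Characteristic polynomial: λ^3 - 10λ^2 + 24λ = λ(λ - 6)(λ - 4), so the eigenvalues are 0, 4, 6.
λ=0: eigenvector (5, 1, 2).
λ=6: eigenvector (0, 1, 0).
λ=4: eigenvector (2, 0, 1).
P = [[5, 0, 2], [1, 1, 0], [2, 0, 1]], D = diag(0, 6, 4), P⁻¹ = [[1, 0, -2], [-1, 1, 2], [-2, 0, 5]].
L⁴ = P·diag(0, 1296, 256)·P⁻¹ = [[-1024, 0, 2560], [-1296, 1296, 2592], [-512, 0, 1280]].
The requested entry is 2560.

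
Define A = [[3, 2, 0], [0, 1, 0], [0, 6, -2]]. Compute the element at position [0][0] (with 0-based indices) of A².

Characteristic polynomial: r^3 - 2r^2 - 5r + 6 = (r - 3)(r - 1)(r + 2), so the eigenvalues are -2, 1, 3.
r=3: eigenvector (1, 0, 0).
r=1: eigenvector (-1, 1, 2).
r=-2: eigenvector (0, 0, 1).
P = [[1, -1, 0], [0, 1, 0], [0, 2, 1]], D = diag(3, 1, -2), P⁻¹ = [[1, 1, 0], [0, 1, 0], [0, -2, 1]].
A² = P·diag(9, 1, 4)·P⁻¹ = [[9, 8, 0], [0, 1, 0], [0, -6, 4]].
The requested entry is 9.

9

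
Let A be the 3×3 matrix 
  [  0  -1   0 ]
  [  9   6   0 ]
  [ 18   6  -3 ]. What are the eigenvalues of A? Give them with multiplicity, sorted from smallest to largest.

-3, 3, 3

Characteristic polynomial: p(μ) = μ^3 - 3μ^2 - 9μ + 27 = (μ - 3)^2(μ + 3).
Roots (with multiplicity): -3, 3, 3.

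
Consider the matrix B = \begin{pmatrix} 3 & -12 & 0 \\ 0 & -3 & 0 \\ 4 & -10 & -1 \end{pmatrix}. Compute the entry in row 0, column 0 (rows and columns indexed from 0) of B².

Characteristic polynomial: t^3 + t^2 - 9t - 9 = (t - 3)(t + 1)(t + 3), so the eigenvalues are -3, -1, 3.
t=3: eigenvector (1, 0, 1).
t=-3: eigenvector (2, 1, 1).
t=-1: eigenvector (0, 0, 1).
P = [[1, 2, 0], [0, 1, 0], [1, 1, 1]], D = diag(3, -3, -1), P⁻¹ = [[1, -2, 0], [0, 1, 0], [-1, 1, 1]].
B² = P·diag(9, 9, 1)·P⁻¹ = [[9, 0, 0], [0, 9, 0], [8, -8, 1]].
The requested entry is 9.

9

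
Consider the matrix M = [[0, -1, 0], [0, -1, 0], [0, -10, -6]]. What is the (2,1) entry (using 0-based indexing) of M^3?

Characteristic polynomial: μ^3 + 7μ^2 + 6μ = μ(μ + 1)(μ + 6), so the eigenvalues are -6, -1, 0.
μ=0: eigenvector (1, 0, 0).
μ=-1: eigenvector (1, 1, -2).
μ=-6: eigenvector (0, 0, 1).
P = [[1, 1, 0], [0, 1, 0], [0, -2, 1]], D = diag(0, -1, -6), P⁻¹ = [[1, -1, 0], [0, 1, 0], [0, 2, 1]].
M³ = P·diag(0, -1, -216)·P⁻¹ = [[0, -1, 0], [0, -1, 0], [0, -430, -216]].
The requested entry is -430.

-430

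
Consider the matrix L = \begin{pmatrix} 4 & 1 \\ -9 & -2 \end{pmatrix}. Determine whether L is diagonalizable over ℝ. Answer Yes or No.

No

Characteristic polynomial: p(μ) = μ^2 - 2μ + 1 = (μ - 1)^2.
μ = 1 has algebraic multiplicity 2; rank(L − 1I) = 1, so geometric multiplicity = 1.
Geometric multiplicity < algebraic multiplicity, so L is not diagonalizable.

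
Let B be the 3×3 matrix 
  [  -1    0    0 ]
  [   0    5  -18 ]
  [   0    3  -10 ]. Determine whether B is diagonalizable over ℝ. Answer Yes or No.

Characteristic polynomial: p(r) = r^3 + 6r^2 + 9r + 4 = (r + 1)^2(r + 4).
r = -1 has algebraic multiplicity 2; rank(B + 1I) = 1, so geometric multiplicity = 2.
Every eigenvalue has geometric = algebraic multiplicity, so B is diagonalizable.

Yes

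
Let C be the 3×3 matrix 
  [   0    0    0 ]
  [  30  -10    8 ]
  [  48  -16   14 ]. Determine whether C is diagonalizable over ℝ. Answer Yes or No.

Yes

Characteristic polynomial: p(r) = r^3 - 4r^2 - 12r = r(r - 6)(r + 2).
All 3 eigenvalues are distinct, so C is diagonalizable.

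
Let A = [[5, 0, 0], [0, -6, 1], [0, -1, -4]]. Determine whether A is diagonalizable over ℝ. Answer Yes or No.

No

Characteristic polynomial: p(r) = r^3 + 5r^2 - 25r - 125 = (r - 5)(r + 5)^2.
r = -5 has algebraic multiplicity 2; rank(A + 5I) = 2, so geometric multiplicity = 1.
Geometric multiplicity < algebraic multiplicity, so A is not diagonalizable.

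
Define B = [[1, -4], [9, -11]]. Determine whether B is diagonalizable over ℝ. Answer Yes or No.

No

Characteristic polynomial: p(r) = r^2 + 10r + 25 = (r + 5)^2.
r = -5 has algebraic multiplicity 2; rank(B + 5I) = 1, so geometric multiplicity = 1.
Geometric multiplicity < algebraic multiplicity, so B is not diagonalizable.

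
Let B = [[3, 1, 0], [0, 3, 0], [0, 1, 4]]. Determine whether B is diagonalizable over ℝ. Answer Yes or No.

Characteristic polynomial: p(μ) = μ^3 - 10μ^2 + 33μ - 36 = (μ - 4)(μ - 3)^2.
μ = 3 has algebraic multiplicity 2; rank(B − 3I) = 2, so geometric multiplicity = 1.
Geometric multiplicity < algebraic multiplicity, so B is not diagonalizable.

No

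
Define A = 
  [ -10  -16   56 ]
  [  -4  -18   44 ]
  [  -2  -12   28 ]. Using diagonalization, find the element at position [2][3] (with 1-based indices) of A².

216

Characteristic polynomial: μ^3 - 28μ - 48 = (μ - 6)(μ + 2)(μ + 4), so the eigenvalues are -4, -2, 6.
μ=-4: eigenvector (4, 2, 1).
μ=6: eigenvector (-4, -3, -2).
μ=-2: eigenvector (-3, -2, -1).
P = [[4, -4, -3], [2, -3, -2], [1, -2, -1]], D = diag(-4, 6, -2), P⁻¹ = [[1, -2, 1], [0, 1, -2], [1, -4, 4]].
A² = P·diag(16, 36, 4)·P⁻¹ = [[52, -224, 304], [24, -140, 216], [12, -88, 144]].
The requested entry is 216.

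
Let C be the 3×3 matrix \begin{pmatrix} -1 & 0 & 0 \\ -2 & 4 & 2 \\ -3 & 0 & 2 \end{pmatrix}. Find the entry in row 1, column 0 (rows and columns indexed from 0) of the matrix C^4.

Characteristic polynomial: λ^3 - 5λ^2 + 2λ + 8 = (λ - 4)(λ - 2)(λ + 1), so the eigenvalues are -1, 2, 4.
λ=-1: eigenvector (1, 0, 1).
λ=4: eigenvector (0, 1, 0).
λ=2: eigenvector (0, -1, 1).
P = [[1, 0, 0], [0, 1, -1], [1, 0, 1]], D = diag(-1, 4, 2), P⁻¹ = [[1, 0, 0], [-1, 1, 1], [-1, 0, 1]].
C⁴ = P·diag(1, 256, 16)·P⁻¹ = [[1, 0, 0], [-240, 256, 240], [-15, 0, 16]].
The requested entry is -240.

-240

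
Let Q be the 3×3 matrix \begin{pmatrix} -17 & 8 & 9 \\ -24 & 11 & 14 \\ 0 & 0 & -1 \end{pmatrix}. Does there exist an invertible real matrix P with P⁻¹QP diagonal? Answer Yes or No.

No

Characteristic polynomial: p(λ) = λ^3 + 7λ^2 + 11λ + 5 = (λ + 1)^2(λ + 5).
λ = -1 has algebraic multiplicity 2; rank(Q + 1I) = 2, so geometric multiplicity = 1.
Geometric multiplicity < algebraic multiplicity, so Q is not diagonalizable.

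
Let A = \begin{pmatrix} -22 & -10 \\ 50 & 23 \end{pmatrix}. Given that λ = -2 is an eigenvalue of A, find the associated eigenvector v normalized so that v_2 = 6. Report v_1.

A + 2I = [[-20, -10], [50, 25]].
Solving (A + 2I)v = 0 gives the eigenspace spanned by (-3, 6).
With v_2 = 6, v = (-3, 6), so v_1 = -3.

-3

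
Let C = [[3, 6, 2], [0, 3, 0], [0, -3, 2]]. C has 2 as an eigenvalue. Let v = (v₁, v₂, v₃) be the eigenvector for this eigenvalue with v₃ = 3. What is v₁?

C − 2I = [[1, 6, 2], [0, 1, 0], [0, -3, 0]].
Solving (C − 2I)v = 0 gives the eigenspace spanned by (-6, 0, 3).
With v₃ = 3, v = (-6, 0, 3), so v₁ = -6.

-6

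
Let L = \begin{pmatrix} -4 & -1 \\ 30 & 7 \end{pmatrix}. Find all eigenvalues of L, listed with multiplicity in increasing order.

1, 2

Characteristic polynomial: p(t) = t^2 - 3t + 2 = (t - 2)(t - 1).
Roots (with multiplicity): 1, 2.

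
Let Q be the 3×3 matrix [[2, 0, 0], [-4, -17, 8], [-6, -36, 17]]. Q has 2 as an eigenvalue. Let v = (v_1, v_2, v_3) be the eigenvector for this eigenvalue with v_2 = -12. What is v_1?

-3

Q − 2I = [[0, 0, 0], [-4, -19, 8], [-6, -36, 15]].
Solving (Q − 2I)v = 0 gives the eigenspace spanned by (-3, -12, -30).
With v_2 = -12, v = (-3, -12, -30), so v_1 = -3.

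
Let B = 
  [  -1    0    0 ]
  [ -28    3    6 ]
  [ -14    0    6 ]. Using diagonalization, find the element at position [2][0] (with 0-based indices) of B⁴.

-2590

Characteristic polynomial: r^3 - 8r^2 + 9r + 18 = (r - 6)(r - 3)(r + 1), so the eigenvalues are -1, 3, 6.
r=-1: eigenvector (1, 4, 2).
r=3: eigenvector (0, 1, 0).
r=6: eigenvector (0, 2, 1).
P = [[1, 0, 0], [4, 1, 2], [2, 0, 1]], D = diag(-1, 3, 6), P⁻¹ = [[1, 0, 0], [0, 1, -2], [-2, 0, 1]].
B⁴ = P·diag(1, 81, 1296)·P⁻¹ = [[1, 0, 0], [-5180, 81, 2430], [-2590, 0, 1296]].
The requested entry is -2590.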